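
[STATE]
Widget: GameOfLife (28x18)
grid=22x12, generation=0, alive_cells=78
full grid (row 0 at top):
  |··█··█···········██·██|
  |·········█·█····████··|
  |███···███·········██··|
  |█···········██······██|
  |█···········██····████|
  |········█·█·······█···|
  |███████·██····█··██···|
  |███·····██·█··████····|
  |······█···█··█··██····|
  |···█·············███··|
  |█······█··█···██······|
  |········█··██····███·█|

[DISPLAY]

Gen: 0                      
··█··█···········██·██      
·········█·█····████··      
███···███·········██··      
█···········██······██      
█···········██····████      
········█·█·······█···      
███████·██····█··██···      
███·····██·█··████····      
······█···█··█··██····      
···█·············███··      
█······█··█···██······      
········█··██····███·█      
                            
                            
                            
                            
                            


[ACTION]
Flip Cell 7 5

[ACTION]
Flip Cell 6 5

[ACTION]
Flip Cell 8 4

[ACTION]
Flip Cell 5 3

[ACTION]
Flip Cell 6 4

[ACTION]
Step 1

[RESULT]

Gen: 1                      
················█···█·      
··█···███·······█·····      
██·····██···█·········      
█······█····██·······█      
···········███····█··█      
█··█···██····█······█·      
█··██·········█···█···      
█···███·█····██·······      
·█████···██···█·······      
··············██·██···      
···········█····█···█·      
···········█······█···      
                            
                            
                            
                            
                            


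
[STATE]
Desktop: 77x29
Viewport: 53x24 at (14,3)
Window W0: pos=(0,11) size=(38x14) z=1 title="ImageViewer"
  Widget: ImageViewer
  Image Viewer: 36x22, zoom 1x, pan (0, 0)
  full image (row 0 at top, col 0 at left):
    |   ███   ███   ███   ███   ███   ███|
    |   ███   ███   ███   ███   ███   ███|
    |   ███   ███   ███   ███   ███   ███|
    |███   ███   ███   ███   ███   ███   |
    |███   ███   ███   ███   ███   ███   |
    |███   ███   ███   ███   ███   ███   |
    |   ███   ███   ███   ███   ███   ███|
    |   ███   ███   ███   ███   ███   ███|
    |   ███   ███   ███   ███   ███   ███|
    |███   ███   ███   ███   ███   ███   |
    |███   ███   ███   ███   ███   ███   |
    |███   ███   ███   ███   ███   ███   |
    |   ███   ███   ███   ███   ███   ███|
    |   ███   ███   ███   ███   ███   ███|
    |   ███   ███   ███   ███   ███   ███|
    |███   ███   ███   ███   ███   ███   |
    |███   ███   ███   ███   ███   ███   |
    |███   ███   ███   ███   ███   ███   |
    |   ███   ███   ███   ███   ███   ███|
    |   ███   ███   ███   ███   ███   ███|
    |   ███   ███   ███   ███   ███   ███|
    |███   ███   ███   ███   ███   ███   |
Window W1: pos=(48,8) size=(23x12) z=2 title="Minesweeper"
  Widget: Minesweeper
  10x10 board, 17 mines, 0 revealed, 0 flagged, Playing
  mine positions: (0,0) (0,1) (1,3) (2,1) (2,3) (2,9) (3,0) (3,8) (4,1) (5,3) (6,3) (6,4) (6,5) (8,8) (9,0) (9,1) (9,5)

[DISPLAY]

                                                     
                                                     
                                                     
                                                     
                                                     
                                  ┏━━━━━━━━━━━━━━━━━━
                                  ┃ Minesweeper      
                                  ┠──────────────────
━━━━━━━━━━━━━━━━━━━━━━━┓          ┃■■■■■■■■■■        
                       ┃          ┃■■■■■■■■■■        
───────────────────────┨          ┃■■■■■■■■■■        
  ███   ███   ███   ███┃          ┃■■■■■■■■■■        
  ███   ███   ███   ███┃          ┃■■■■■■■■■■        
  ███   ███   ███   ███┃          ┃■■■■■■■■■■        
██   ███   ███   ███   ┃          ┃■■■■■■■■■■        
██   ███   ███   ███   ┃          ┃■■■■■■■■■■        
██   ███   ███   ███   ┃          ┗━━━━━━━━━━━━━━━━━━
  ███   ███   ███   ███┃                             
  ███   ███   ███   ███┃                             
  ███   ███   ███   ███┃                             
██   ███   ███   ███   ┃                             
━━━━━━━━━━━━━━━━━━━━━━━┛                             
                                                     
                                                     


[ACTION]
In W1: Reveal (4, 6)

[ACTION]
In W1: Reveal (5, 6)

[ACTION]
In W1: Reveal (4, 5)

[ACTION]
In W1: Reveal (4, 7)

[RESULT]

                                                     
                                                     
                                                     
                                                     
                                                     
                                  ┏━━━━━━━━━━━━━━━━━━
                                  ┃ Minesweeper      
                                  ┠──────────────────
━━━━━━━━━━━━━━━━━━━━━━━┓          ┃■■■■1             
                       ┃          ┃■■■■2   11        
───────────────────────┨          ┃■■■■2  12■        
  ███   ███   ███   ███┃          ┃■■■■1  1■■        
  ███   ███   ███   ███┃          ┃■■■■1  111        
  ███   ███   ███   ███┃          ┃■■■■421           
██   ███   ███   ███   ┃          ┃■■■■■■1           
██   ███   ███   ███   ┃          ┃■■■■■■1111        
██   ███   ███   ███   ┃          ┗━━━━━━━━━━━━━━━━━━
  ███   ███   ███   ███┃                             
  ███   ███   ███   ███┃                             
  ███   ███   ███   ███┃                             
██   ███   ███   ███   ┃                             
━━━━━━━━━━━━━━━━━━━━━━━┛                             
                                                     
                                                     


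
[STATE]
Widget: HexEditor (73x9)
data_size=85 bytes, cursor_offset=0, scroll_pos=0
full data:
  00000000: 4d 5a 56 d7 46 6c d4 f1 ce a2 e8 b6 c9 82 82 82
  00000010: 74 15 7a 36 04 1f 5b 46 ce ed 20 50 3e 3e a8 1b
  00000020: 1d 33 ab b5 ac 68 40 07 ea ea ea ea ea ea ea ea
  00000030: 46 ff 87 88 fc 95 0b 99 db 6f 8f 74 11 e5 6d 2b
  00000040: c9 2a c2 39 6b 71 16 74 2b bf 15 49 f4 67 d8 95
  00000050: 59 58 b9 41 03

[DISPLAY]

00000000  4D 5a 56 d7 46 6c d4 f1  ce a2 e8 b6 c9 82 82 82  |MZV.Fl......
00000010  74 15 7a 36 04 1f 5b 46  ce ed 20 50 3e 3e a8 1b  |t.z6..[F.. P
00000020  1d 33 ab b5 ac 68 40 07  ea ea ea ea ea ea ea ea  |.3...h@.....
00000030  46 ff 87 88 fc 95 0b 99  db 6f 8f 74 11 e5 6d 2b  |F........o.t
00000040  c9 2a c2 39 6b 71 16 74  2b bf 15 49 f4 67 d8 95  |.*.9kq.t+..I
00000050  59 58 b9 41 03                                    |YX.A.       
                                                                         
                                                                         
                                                                         


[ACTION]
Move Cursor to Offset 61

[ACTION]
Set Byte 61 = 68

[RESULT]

00000000  4d 5a 56 d7 46 6c d4 f1  ce a2 e8 b6 c9 82 82 82  |MZV.Fl......
00000010  74 15 7a 36 04 1f 5b 46  ce ed 20 50 3e 3e a8 1b  |t.z6..[F.. P
00000020  1d 33 ab b5 ac 68 40 07  ea ea ea ea ea ea ea ea  |.3...h@.....
00000030  46 ff 87 88 fc 95 0b 99  db 6f 8f 74 11 68 6d 2b  |F........o.t
00000040  c9 2a c2 39 6b 71 16 74  2b bf 15 49 f4 67 d8 95  |.*.9kq.t+..I
00000050  59 58 b9 41 03                                    |YX.A.       
                                                                         
                                                                         
                                                                         


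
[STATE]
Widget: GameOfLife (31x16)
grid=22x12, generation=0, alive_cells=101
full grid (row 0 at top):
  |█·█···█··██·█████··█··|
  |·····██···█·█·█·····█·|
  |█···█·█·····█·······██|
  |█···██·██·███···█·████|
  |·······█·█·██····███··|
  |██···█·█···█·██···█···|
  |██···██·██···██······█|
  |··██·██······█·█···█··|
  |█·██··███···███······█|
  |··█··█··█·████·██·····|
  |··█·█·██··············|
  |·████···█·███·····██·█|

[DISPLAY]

Gen: 0                         
█·█···█··██·█████··█··         
·····██···█·█·█·····█·         
█···█·█·····█·······██         
█···██·██·███···█·████         
·······█·█·██····███··         
██···█·█···█·██···█···         
██···██·██···██······█         
··██·██······█·█···█··         
█·██··███···███······█         
··█··█··█·████·██·····         
··█·█·██··············         
·████···█·███·····██·█         
                               
                               
                               


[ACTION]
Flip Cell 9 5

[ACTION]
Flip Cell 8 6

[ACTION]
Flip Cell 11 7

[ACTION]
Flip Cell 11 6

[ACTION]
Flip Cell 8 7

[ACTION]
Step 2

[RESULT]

Gen: 2                         
·····██████···██····█·         
······██····█·██····█·         
····█·······█········█         
···█···█···█··········         
██·····█··········█···         
····██·█·██·······█···         
█···██····█···███·██··         
····███··█·····██·····         
···█████·······██·····         
···█·█·████···········         
·██·····███·█·········         
···█···█··············         
                               
                               
                               


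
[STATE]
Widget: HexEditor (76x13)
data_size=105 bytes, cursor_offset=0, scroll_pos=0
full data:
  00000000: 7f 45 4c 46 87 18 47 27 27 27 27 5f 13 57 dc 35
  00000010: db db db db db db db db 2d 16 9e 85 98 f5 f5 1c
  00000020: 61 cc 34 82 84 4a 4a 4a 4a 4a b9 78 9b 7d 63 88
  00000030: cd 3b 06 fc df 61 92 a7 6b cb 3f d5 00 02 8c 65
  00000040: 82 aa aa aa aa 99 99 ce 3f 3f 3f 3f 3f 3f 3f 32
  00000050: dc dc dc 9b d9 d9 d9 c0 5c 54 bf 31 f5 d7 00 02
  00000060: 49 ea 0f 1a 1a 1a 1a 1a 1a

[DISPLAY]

00000000  7F 45 4c 46 87 18 47 27  27 27 27 5f 13 57 dc 35  |.ELF..G''''_.W.
00000010  db db db db db db db db  2d 16 9e 85 98 f5 f5 1c  |........-......
00000020  61 cc 34 82 84 4a 4a 4a  4a 4a b9 78 9b 7d 63 88  |a.4..JJJJJ.x.}c
00000030  cd 3b 06 fc df 61 92 a7  6b cb 3f d5 00 02 8c 65  |.;...a..k.?....
00000040  82 aa aa aa aa 99 99 ce  3f 3f 3f 3f 3f 3f 3f 32  |........???????
00000050  dc dc dc 9b d9 d9 d9 c0  5c 54 bf 31 f5 d7 00 02  |........\T.1...
00000060  49 ea 0f 1a 1a 1a 1a 1a  1a                       |I........      
                                                                            
                                                                            
                                                                            
                                                                            
                                                                            
                                                                            


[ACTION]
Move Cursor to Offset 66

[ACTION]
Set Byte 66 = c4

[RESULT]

00000000  7f 45 4c 46 87 18 47 27  27 27 27 5f 13 57 dc 35  |.ELF..G''''_.W.
00000010  db db db db db db db db  2d 16 9e 85 98 f5 f5 1c  |........-......
00000020  61 cc 34 82 84 4a 4a 4a  4a 4a b9 78 9b 7d 63 88  |a.4..JJJJJ.x.}c
00000030  cd 3b 06 fc df 61 92 a7  6b cb 3f d5 00 02 8c 65  |.;...a..k.?....
00000040  82 aa C4 aa aa 99 99 ce  3f 3f 3f 3f 3f 3f 3f 32  |........???????
00000050  dc dc dc 9b d9 d9 d9 c0  5c 54 bf 31 f5 d7 00 02  |........\T.1...
00000060  49 ea 0f 1a 1a 1a 1a 1a  1a                       |I........      
                                                                            
                                                                            
                                                                            
                                                                            
                                                                            
                                                                            


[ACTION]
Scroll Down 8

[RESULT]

00000060  49 ea 0f 1a 1a 1a 1a 1a  1a                       |I........      
                                                                            
                                                                            
                                                                            
                                                                            
                                                                            
                                                                            
                                                                            
                                                                            
                                                                            
                                                                            
                                                                            
                                                                            


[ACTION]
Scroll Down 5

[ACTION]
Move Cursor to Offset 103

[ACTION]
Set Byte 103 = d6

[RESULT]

00000060  49 ea 0f 1a 1a 1a 1a D6  1a                       |I........      
                                                                            
                                                                            
                                                                            
                                                                            
                                                                            
                                                                            
                                                                            
                                                                            
                                                                            
                                                                            
                                                                            
                                                                            


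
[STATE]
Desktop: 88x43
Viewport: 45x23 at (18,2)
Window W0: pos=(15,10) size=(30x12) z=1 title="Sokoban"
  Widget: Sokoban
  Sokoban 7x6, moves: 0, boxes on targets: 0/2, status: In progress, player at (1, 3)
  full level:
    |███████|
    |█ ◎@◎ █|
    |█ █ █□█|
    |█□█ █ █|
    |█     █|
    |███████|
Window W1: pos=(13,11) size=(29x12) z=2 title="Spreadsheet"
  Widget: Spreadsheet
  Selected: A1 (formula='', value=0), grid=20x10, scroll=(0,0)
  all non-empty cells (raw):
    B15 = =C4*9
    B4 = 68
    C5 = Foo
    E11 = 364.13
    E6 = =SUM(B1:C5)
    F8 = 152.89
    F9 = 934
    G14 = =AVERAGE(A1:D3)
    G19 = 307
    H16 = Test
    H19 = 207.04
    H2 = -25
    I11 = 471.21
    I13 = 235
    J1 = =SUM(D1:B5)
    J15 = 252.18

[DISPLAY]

                                             
                                             
                                             
                                             
                                             
                                             
                                             
                                             
━━━━━━━━━━━━━━━━━━━━━━━━━━┓                  
━━━━━━━━━━━━━━━━━━━━━━━┓  ┃                  
eadsheet               ┃──┨                  
───────────────────────┨  ┃                  
                       ┃  ┃                  
   A       B       C   ┃  ┃                  
-----------------------┃  ┃                  
     [0]       0       ┃  ┃                  
       0       0       ┃  ┃                  
       0       0       ┃  ┃                  
       0      68       ┃  ┃                  
       0       0Foo    ┃━━┛                  
━━━━━━━━━━━━━━━━━━━━━━━┛                     
                                             
                                             


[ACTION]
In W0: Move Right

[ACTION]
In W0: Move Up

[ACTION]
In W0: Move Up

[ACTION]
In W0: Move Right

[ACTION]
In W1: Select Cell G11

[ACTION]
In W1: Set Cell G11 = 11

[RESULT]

                                             
                                             
                                             
                                             
                                             
                                             
                                             
                                             
━━━━━━━━━━━━━━━━━━━━━━━━━━┓                  
━━━━━━━━━━━━━━━━━━━━━━━┓  ┃                  
eadsheet               ┃──┨                  
───────────────────────┨  ┃                  
 11                    ┃  ┃                  
   A       B       C   ┃  ┃                  
-----------------------┃  ┃                  
       0       0       ┃  ┃                  
       0       0       ┃  ┃                  
       0       0       ┃  ┃                  
       0      68       ┃  ┃                  
       0       0Foo    ┃━━┛                  
━━━━━━━━━━━━━━━━━━━━━━━┛                     
                                             
                                             


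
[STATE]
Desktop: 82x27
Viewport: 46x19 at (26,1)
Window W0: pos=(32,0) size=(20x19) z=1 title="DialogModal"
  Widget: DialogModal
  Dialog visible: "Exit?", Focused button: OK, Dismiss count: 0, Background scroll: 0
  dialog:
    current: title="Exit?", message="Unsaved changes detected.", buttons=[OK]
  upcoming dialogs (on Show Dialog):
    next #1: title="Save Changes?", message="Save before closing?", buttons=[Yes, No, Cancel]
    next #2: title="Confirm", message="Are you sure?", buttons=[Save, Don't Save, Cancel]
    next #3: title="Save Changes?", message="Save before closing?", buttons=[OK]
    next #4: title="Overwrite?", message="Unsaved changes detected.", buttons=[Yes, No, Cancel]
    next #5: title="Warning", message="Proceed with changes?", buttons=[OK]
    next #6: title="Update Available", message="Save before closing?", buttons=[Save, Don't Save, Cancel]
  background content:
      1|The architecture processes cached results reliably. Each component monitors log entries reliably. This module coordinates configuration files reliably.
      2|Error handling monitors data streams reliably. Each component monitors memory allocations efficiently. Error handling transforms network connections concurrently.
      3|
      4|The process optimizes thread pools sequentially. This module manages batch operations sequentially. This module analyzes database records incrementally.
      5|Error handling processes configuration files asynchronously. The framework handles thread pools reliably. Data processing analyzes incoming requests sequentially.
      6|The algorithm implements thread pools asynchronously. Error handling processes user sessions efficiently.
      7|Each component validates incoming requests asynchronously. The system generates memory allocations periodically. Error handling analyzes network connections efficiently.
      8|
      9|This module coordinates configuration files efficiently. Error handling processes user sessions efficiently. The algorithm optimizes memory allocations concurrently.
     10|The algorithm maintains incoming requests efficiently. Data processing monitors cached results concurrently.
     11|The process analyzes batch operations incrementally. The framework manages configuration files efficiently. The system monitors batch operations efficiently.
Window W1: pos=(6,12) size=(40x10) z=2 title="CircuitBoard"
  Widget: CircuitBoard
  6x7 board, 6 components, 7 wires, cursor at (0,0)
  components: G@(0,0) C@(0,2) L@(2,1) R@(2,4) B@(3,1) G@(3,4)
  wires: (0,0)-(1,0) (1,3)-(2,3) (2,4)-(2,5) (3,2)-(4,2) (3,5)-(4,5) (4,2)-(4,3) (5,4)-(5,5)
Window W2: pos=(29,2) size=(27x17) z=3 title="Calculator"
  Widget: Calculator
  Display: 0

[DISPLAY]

      ┃ DialogModal      ┃                    
   ┏━━━━━━━━━━━━━━━━━━━━━━━━━┓                
   ┃ Calculator              ┃                
   ┠─────────────────────────┨                
   ┃                        0┃                
   ┃┌───┬───┬───┬───┐        ┃                
   ┃│ 7 │ 8 │ 9 │ ÷ │        ┃                
   ┃├───┼───┼───┼───┤        ┃                
   ┃│ 4 │ 5 │ 6 │ × │        ┃                
   ┃├───┼───┼───┼───┤        ┃                
   ┃│ 1 │ 2 │ 3 │ - │        ┃                
━━━┃├───┼───┼───┼───┤        ┃                
   ┃│ 0 │ . │ = │ + │        ┃                
───┃├───┼───┼───┼───┤        ┃                
   ┃│ C │ MC│ MR│ M+│        ┃                
   ┃└───┴───┴───┴───┘        ┃                
   ┃                         ┃                
   ┗━━━━━━━━━━━━━━━━━━━━━━━━━┛                
                   ┃                          


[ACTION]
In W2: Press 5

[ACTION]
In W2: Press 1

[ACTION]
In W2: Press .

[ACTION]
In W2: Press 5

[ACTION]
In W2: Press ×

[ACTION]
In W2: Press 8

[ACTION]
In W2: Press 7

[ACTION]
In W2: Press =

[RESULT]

      ┃ DialogModal      ┃                    
   ┏━━━━━━━━━━━━━━━━━━━━━━━━━┓                
   ┃ Calculator              ┃                
   ┠─────────────────────────┨                
   ┃                   4480.5┃                
   ┃┌───┬───┬───┬───┐        ┃                
   ┃│ 7 │ 8 │ 9 │ ÷ │        ┃                
   ┃├───┼───┼───┼───┤        ┃                
   ┃│ 4 │ 5 │ 6 │ × │        ┃                
   ┃├───┼───┼───┼───┤        ┃                
   ┃│ 1 │ 2 │ 3 │ - │        ┃                
━━━┃├───┼───┼───┼───┤        ┃                
   ┃│ 0 │ . │ = │ + │        ┃                
───┃├───┼───┼───┼───┤        ┃                
   ┃│ C │ MC│ MR│ M+│        ┃                
   ┃└───┴───┴───┴───┘        ┃                
   ┃                         ┃                
   ┗━━━━━━━━━━━━━━━━━━━━━━━━━┛                
                   ┃                          


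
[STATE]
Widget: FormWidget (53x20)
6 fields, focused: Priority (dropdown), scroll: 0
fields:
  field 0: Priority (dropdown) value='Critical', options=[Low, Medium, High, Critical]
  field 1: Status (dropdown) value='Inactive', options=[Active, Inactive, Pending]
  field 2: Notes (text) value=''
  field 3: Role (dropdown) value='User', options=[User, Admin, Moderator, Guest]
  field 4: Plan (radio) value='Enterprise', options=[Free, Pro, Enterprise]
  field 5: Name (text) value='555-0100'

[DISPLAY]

> Priority:   [Critical                            ▼]
  Status:     [Inactive                            ▼]
  Notes:      [                                     ]
  Role:       [User                                ▼]
  Plan:       ( ) Free  ( ) Pro  (●) Enterprise      
  Name:       [555-0100                             ]
                                                     
                                                     
                                                     
                                                     
                                                     
                                                     
                                                     
                                                     
                                                     
                                                     
                                                     
                                                     
                                                     
                                                     


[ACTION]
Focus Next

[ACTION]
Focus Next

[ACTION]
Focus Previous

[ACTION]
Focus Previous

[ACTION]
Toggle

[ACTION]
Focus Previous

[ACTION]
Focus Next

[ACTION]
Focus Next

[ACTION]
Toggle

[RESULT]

  Priority:   [Critical                            ▼]
> Status:     [Inactive                            ▼]
  Notes:      [                                     ]
  Role:       [User                                ▼]
  Plan:       ( ) Free  ( ) Pro  (●) Enterprise      
  Name:       [555-0100                             ]
                                                     
                                                     
                                                     
                                                     
                                                     
                                                     
                                                     
                                                     
                                                     
                                                     
                                                     
                                                     
                                                     
                                                     


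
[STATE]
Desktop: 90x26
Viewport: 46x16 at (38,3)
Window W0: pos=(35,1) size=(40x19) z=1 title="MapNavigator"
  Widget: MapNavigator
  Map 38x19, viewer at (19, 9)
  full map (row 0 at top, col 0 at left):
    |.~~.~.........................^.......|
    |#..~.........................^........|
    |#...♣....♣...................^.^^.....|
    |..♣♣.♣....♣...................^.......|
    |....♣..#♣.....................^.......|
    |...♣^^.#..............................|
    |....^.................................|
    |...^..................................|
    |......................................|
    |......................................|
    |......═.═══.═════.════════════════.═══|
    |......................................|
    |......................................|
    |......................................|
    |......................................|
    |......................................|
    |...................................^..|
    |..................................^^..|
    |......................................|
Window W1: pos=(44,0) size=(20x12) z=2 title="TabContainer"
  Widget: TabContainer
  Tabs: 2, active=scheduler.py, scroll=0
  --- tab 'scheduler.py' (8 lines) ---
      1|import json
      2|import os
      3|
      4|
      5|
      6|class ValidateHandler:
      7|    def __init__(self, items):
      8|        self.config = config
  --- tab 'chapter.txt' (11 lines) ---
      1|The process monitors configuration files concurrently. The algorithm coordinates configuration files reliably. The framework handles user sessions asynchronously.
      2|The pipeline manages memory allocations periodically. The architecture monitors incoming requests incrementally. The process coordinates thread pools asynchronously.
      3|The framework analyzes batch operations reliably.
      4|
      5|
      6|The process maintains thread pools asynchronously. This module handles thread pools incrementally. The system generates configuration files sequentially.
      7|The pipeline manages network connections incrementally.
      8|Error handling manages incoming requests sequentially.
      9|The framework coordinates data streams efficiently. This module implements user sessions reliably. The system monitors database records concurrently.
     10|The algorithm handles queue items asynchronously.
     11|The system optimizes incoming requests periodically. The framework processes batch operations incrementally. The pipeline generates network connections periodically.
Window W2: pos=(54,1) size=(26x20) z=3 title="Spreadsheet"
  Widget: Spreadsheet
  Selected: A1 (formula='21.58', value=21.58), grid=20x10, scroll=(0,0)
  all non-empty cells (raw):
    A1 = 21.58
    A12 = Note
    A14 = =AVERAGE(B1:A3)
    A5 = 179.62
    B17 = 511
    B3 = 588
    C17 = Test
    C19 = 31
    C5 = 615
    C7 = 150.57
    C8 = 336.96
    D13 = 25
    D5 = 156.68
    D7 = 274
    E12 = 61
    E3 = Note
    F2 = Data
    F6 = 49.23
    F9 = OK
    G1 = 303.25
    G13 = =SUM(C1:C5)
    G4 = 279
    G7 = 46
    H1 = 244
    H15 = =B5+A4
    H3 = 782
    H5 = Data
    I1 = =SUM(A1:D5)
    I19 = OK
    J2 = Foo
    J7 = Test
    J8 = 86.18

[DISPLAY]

──────┃[schedule┠────────────────────────┨    
..♣...┃─────────┃A1: 21.58               ┃    
♣♣.♣..┃import js┃       A       B       C┃    
..♣..#┃import os┃------------------------┃    
.♣^^.#┃         ┃  1  [21.58]       0    ┃    
..^...┃         ┃  2        0       0    ┃    
.^....┃         ┃  3        0     588    ┃    
......┃class Val┃  4        0       0    ┃    
......┗━━━━━━━━━┃  5   179.62       0    ┃    
....═.═══.═════.┃  6        0       0    ┃    
................┃  7        0       0  15┃    
................┃  8        0       0  33┃    
................┃  9        0       0    ┃    
................┃ 10        0       0    ┃    
................┃ 11        0       0    ┃    
................┃ 12 Note           0    ┃    


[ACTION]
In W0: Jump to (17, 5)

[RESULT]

──────┃[schedule┠────────────────────────┨    
      ┃─────────┃A1: 21.58               ┃    
      ┃import js┃       A       B       C┃    
.~~.~.┃import os┃------------------------┃    
#..~..┃         ┃  1  [21.58]       0    ┃    
#...♣.┃         ┃  2        0       0    ┃    
..♣♣.♣┃         ┃  3        0     588    ┃    
....♣.┃class Val┃  4        0       0    ┃    
...♣^^┗━━━━━━━━━┃  5   179.62       0    ┃    
....^...........┃  6        0       0    ┃    
...^............┃  7        0       0  15┃    
................┃  8        0       0  33┃    
................┃  9        0       0    ┃    
......═.═══.════┃ 10        0       0    ┃    
................┃ 11        0       0    ┃    
................┃ 12 Note           0    ┃    


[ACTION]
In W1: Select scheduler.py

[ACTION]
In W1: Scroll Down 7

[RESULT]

──────┃[schedule┠────────────────────────┨    
      ┃─────────┃A1: 21.58               ┃    
      ┃        s┃       A       B       C┃    
.~~.~.┃         ┃------------------------┃    
#..~..┃         ┃  1  [21.58]       0    ┃    
#...♣.┃         ┃  2        0       0    ┃    
..♣♣.♣┃         ┃  3        0     588    ┃    
....♣.┃         ┃  4        0       0    ┃    
...♣^^┗━━━━━━━━━┃  5   179.62       0    ┃    
....^...........┃  6        0       0    ┃    
...^............┃  7        0       0  15┃    
................┃  8        0       0  33┃    
................┃  9        0       0    ┃    
......═.═══.════┃ 10        0       0    ┃    
................┃ 11        0       0    ┃    
................┃ 12 Note           0    ┃    


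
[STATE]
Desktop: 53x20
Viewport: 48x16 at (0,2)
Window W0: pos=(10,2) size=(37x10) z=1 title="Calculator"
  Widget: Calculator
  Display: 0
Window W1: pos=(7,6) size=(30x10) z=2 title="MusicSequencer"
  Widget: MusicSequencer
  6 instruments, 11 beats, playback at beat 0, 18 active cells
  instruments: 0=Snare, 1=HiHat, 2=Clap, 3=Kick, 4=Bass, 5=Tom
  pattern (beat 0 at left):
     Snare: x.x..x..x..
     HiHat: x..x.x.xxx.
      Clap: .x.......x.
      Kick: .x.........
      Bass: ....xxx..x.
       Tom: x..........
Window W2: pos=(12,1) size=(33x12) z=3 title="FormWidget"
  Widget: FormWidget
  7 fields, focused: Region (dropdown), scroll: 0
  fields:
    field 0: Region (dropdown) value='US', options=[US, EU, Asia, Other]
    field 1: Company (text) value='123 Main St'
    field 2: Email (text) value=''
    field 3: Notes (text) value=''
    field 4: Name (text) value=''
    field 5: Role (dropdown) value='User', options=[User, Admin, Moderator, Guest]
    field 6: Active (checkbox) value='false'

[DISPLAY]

          ┏━┃ FormWidget                    ┃━┓ 
          ┃ ┠───────────────────────────────┨ ┃ 
          ┠─┃> Region:     [US            ▼]┃─┨ 
          ┃ ┃  Company:    [123 Main St    ]┃0┃ 
       ┏━━━━┃  Email:      [               ]┃ ┃ 
       ┃ Mus┃  Notes:      [               ]┃ ┃ 
       ┠────┃  Name:       [               ]┃ ┃ 
       ┃    ┃  Role:       [User          ▼]┃ ┃ 
       ┃ Sna┃  Active:     [ ]              ┃ ┃ 
       ┃ HiH┃                               ┃━┛ 
       ┃  Cl┗━━━━━━━━━━━━━━━━━━━━━━━━━━━━━━━┛   
       ┃  Kick·█·········           ┃           
       ┃  Bass····███··█·           ┃           
       ┗━━━━━━━━━━━━━━━━━━━━━━━━━━━━┛           
                                                
                                                


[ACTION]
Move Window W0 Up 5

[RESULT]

          ┠─┃ FormWidget                    ┃─┨ 
          ┃ ┠───────────────────────────────┨0┃ 
          ┃┌┃> Region:     [US            ▼]┃ ┃ 
          ┃│┃  Company:    [123 Main St    ]┃ ┃ 
       ┏━━━━┃  Email:      [               ]┃ ┃ 
       ┃ Mus┃  Notes:      [               ]┃ ┃ 
       ┠────┃  Name:       [               ]┃ ┃ 
       ┃    ┃  Role:       [User          ▼]┃━┛ 
       ┃ Sna┃  Active:     [ ]              ┃   
       ┃ HiH┃                               ┃   
       ┃  Cl┗━━━━━━━━━━━━━━━━━━━━━━━━━━━━━━━┛   
       ┃  Kick·█·········           ┃           
       ┃  Bass····███··█·           ┃           
       ┗━━━━━━━━━━━━━━━━━━━━━━━━━━━━┛           
                                                
                                                


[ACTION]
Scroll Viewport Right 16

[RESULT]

     ┠─┃ FormWidget                    ┃─┨      
     ┃ ┠───────────────────────────────┨0┃      
     ┃┌┃> Region:     [US            ▼]┃ ┃      
     ┃│┃  Company:    [123 Main St    ]┃ ┃      
  ┏━━━━┃  Email:      [               ]┃ ┃      
  ┃ Mus┃  Notes:      [               ]┃ ┃      
  ┠────┃  Name:       [               ]┃ ┃      
  ┃    ┃  Role:       [User          ▼]┃━┛      
  ┃ Sna┃  Active:     [ ]              ┃        
  ┃ HiH┃                               ┃        
  ┃  Cl┗━━━━━━━━━━━━━━━━━━━━━━━━━━━━━━━┛        
  ┃  Kick·█·········           ┃                
  ┃  Bass····███··█·           ┃                
  ┗━━━━━━━━━━━━━━━━━━━━━━━━━━━━┛                
                                                
                                                
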